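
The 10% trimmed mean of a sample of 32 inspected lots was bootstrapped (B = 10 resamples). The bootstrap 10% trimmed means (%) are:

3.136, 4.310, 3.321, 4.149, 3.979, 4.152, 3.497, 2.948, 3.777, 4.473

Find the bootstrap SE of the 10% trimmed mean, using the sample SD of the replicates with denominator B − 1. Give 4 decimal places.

SE* = 0.5242

Bootstrap SE is the standard deviation of the 10 replicate 10% trimmed means.
Mean of replicates: (3.136 + 4.310 + 3.321 + 4.149 + 3.979 + 4.152 + 3.497 + 2.948 + 3.777 + 4.473) / 10 = 37.74200 / 10 = 3.77420
Sum of squared deviations: (−0.63820)² + (+0.53580)² + (−0.45320)² + (+0.37480)² + (+0.20480)² + (+0.37780)² + (−0.27720)² + (−0.82620)² + (+0.00280)² + (+0.69880)² = 2.47270
Variance = 2.47270 / 9 = 0.27474
SE* = √0.27474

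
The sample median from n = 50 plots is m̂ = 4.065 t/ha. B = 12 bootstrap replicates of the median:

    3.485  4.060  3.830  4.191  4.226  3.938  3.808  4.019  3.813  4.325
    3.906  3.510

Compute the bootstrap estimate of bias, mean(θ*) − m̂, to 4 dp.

bias = −0.1391

mean(θ*) = (3.485 + 4.060 + 3.830 + 4.191 + 4.226 + 3.938 + 3.808 + 4.019 + 3.813 + 4.325 + 3.906 + 3.510) / 12 = 3.92592
bias = 3.92592 − 4.065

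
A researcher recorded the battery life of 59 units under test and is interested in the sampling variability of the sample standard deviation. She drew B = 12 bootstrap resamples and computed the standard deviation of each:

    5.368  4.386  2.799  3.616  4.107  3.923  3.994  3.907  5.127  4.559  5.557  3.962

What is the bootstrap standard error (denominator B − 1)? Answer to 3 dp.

Bootstrap SE is the standard deviation of the 12 replicate standard deviations.
Mean of replicates: (5.368 + 4.386 + 2.799 + 3.616 + 4.107 + 3.923 + 3.994 + 3.907 + 5.127 + 4.559 + 5.557 + 3.962) / 12 = 51.3050 / 12 = 4.2754
Sum of squared deviations: (+1.0926)² + (+0.1106)² + (−1.4764)² + (−0.6594)² + (−0.1684)² + (−0.3524)² + (−0.2814)² + (−0.3684)² + (+0.8516)² + (+0.2836)² + (+1.2816)² + (−0.3134)² = 6.7344
Variance = 6.7344 / 11 = 0.6122
SE* = √0.6122

SE* = 0.782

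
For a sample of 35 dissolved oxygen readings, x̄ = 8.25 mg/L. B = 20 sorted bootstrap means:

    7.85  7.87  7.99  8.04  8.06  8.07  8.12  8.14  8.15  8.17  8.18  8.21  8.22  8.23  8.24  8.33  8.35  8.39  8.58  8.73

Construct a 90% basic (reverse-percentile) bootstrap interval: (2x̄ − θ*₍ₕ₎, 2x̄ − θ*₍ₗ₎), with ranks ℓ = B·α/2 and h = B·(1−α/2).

(7.92, 8.65)

Percentile endpoints at ranks 1 and 19: θ*₍1₎ = 7.85, θ*₍19₎ = 8.58.
Basic interval reflects these around x̄:
  lower = 2 × 8.25 − 8.58 = 7.92
  upper = 2 × 8.25 − 7.85 = 8.65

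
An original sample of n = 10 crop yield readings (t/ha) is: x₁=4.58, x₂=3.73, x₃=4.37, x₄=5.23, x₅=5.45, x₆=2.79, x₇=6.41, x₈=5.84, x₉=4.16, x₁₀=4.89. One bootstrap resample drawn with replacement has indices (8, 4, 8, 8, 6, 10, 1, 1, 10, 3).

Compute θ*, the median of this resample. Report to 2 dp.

θ* = 4.89

Resample values: 5.84, 5.23, 5.84, 5.84, 2.79, 4.89, 4.58, 4.58, 4.89, 4.37.
Sorted: 2.79, 4.37, 4.58, 4.58, 4.89, 4.89, 5.23, 5.84, 5.84, 5.84
Median = average of the two middle values = 4.89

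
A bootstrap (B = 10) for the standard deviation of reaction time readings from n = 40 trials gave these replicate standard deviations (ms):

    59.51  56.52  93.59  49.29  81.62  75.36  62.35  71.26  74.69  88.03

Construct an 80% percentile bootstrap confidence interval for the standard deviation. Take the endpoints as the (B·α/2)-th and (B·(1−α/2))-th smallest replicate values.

Sorted replicates: 49.29, 56.52, 59.51, 62.35, 71.26, 74.69, 75.36, 81.62, 88.03, 93.59
α = 0.20; lower rank = 10 × 0.100 = 1; upper rank = 10 × 0.900 = 9.
The 1st smallest replicate is 49.29; the 9th is 88.03.

(49.29, 88.03)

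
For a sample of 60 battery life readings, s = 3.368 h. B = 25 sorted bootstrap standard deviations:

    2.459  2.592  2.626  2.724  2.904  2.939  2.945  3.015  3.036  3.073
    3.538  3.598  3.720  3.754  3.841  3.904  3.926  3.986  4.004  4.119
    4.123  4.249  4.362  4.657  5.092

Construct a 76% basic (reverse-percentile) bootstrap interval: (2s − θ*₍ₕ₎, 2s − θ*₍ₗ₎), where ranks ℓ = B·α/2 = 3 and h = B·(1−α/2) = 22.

(2.487, 4.110)

Percentile endpoints at ranks 3 and 22: θ*₍3₎ = 2.626, θ*₍22₎ = 4.249.
Basic interval reflects these around s:
  lower = 2 × 3.368 − 4.249 = 2.487
  upper = 2 × 3.368 − 2.626 = 4.110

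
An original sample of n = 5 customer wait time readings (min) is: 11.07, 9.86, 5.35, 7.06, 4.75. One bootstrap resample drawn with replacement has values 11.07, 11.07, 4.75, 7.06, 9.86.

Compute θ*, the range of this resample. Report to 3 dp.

θ* = 6.320

Range = 11.07 − 4.75 = 6.320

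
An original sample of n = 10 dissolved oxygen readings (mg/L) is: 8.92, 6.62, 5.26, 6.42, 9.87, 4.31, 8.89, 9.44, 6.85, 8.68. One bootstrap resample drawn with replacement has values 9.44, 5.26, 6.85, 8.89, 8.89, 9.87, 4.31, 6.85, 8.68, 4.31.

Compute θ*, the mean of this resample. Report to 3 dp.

θ* = 7.335

Mean = (9.44 + 5.26 + 6.85 + 8.89 + 8.89 + 9.87 + 4.31 + 6.85 + 8.68 + 4.31) / 10 = 73.350 / 10 = 7.335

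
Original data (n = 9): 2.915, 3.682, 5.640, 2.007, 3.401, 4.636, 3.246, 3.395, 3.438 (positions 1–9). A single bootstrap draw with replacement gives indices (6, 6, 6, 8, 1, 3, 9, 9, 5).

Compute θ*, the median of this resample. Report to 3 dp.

θ* = 3.438

Resample values: 4.636, 4.636, 4.636, 3.395, 2.915, 5.640, 3.438, 3.438, 3.401.
Sorted: 2.915, 3.395, 3.401, 3.438, 3.438, 4.636, 4.636, 4.636, 5.640
Median = middle value = 3.438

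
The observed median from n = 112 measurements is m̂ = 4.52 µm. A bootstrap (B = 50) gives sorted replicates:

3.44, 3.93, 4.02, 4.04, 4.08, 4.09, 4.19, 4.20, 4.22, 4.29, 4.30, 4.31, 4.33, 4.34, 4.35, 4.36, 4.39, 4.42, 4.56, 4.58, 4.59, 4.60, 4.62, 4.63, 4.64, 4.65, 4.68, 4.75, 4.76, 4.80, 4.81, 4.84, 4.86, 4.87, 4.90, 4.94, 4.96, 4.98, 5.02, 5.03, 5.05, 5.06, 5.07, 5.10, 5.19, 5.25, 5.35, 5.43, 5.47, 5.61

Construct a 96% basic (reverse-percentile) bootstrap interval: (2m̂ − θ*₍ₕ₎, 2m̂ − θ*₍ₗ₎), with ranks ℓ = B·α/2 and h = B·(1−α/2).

(3.57, 5.60)

Percentile endpoints at ranks 1 and 49: θ*₍1₎ = 3.44, θ*₍49₎ = 5.47.
Basic interval reflects these around m̂:
  lower = 2 × 4.52 − 5.47 = 3.57
  upper = 2 × 4.52 − 3.44 = 5.60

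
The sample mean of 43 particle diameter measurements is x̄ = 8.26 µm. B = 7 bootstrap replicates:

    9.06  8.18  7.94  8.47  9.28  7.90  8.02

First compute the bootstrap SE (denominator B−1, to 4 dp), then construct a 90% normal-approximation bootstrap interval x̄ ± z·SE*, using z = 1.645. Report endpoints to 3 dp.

(7.342, 9.178)

Mean of replicates = 8.4071; sum of squared deviations = 1.8689; SE* = √(1.8689/6) = 0.5581
Margin = 1.645 × 0.5581 = 0.9181
Interval: 8.26 ± 0.9181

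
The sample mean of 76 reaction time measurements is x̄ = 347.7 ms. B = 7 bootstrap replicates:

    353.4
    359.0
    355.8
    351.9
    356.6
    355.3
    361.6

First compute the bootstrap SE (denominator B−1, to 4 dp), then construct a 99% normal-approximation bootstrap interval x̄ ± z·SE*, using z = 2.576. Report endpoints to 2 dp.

(339.26, 356.14)

Mean of replicates = 356.2286; sum of squared deviations = 64.4543; SE* = √(64.4543/6) = 3.2776
Margin = 2.576 × 3.2776 = 8.443
Interval: 347.7 ± 8.443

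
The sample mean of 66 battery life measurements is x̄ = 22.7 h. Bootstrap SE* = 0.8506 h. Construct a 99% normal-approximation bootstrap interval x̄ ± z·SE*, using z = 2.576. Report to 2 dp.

(20.51, 24.89)

Margin = 2.576 × 0.8506 = 2.191
Interval: 22.7 ± 2.191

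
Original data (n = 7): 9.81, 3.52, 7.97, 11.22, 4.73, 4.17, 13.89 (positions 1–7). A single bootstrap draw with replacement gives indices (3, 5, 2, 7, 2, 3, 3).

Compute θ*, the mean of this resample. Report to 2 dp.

θ* = 7.08

Resample values: 7.97, 4.73, 3.52, 13.89, 3.52, 7.97, 7.97.
Mean = (7.97 + 4.73 + 3.52 + 13.89 + 3.52 + 7.97 + 7.97) / 7 = 49.570 / 7 = 7.08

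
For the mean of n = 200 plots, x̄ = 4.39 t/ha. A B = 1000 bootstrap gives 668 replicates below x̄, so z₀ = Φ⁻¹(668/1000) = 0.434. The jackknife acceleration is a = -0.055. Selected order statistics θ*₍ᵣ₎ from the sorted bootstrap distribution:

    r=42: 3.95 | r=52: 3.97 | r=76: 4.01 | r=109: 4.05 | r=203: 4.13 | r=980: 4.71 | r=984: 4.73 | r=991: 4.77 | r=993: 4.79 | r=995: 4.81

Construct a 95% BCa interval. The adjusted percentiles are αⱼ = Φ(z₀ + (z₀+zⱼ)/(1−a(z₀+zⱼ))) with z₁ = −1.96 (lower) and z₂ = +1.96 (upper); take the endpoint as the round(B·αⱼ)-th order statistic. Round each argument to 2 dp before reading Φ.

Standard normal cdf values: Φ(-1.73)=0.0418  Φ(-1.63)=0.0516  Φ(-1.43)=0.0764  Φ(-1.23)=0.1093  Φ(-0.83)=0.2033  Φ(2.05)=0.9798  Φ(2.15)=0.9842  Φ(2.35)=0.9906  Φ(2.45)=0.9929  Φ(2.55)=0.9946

(4.05, 4.81)

Lower: z₀ + z₁ = 0.434 + (-1.960) = -1.526; 1 − a(z₀+z₁) = 1 − (-0.055)(-1.526) = 0.9161; argument = 0.434 + (-1.526)/0.9161 = -1.2318 → -1.23.
α₁ = Φ(-1.23) = 0.1093; rank = round(1000 × 0.1093) = 109; θ*₍109₎ = 4.05.
Upper: z₀ + z₂ = 2.394; 1 − a(z₀+z₂) = 1.1317; argument = 2.5495 → 2.55; α₂ = 0.9946; rank = 995; θ*₍995₎ = 4.81.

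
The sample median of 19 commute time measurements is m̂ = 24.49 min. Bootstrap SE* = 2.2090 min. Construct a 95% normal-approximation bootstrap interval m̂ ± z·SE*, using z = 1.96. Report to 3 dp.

(20.160, 28.820)

Margin = 1.96 × 2.2090 = 4.3296
Interval: 24.49 ± 4.3296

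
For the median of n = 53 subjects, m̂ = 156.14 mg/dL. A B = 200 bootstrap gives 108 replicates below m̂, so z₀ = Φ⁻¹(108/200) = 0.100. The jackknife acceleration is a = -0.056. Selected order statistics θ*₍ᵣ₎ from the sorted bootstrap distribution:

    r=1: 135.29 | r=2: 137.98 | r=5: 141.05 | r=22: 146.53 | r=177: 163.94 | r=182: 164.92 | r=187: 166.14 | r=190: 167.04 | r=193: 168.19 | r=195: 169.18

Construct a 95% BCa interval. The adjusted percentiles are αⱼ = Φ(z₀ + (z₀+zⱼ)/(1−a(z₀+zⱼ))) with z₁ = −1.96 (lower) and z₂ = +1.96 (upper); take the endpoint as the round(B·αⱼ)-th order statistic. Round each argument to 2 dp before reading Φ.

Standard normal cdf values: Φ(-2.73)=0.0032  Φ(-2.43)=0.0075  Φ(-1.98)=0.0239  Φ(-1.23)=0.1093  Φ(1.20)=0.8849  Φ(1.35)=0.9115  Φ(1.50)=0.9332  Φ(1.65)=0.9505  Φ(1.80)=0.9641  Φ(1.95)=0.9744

(141.05, 169.18)

Lower: z₀ + z₁ = 0.100 + (-1.960) = -1.860; 1 − a(z₀+z₁) = 1 − (-0.056)(-1.860) = 0.8958; argument = 0.100 + (-1.860)/0.8958 = -1.9763 → -1.98.
α₁ = Φ(-1.98) = 0.0239; rank = round(200 × 0.0239) = 5; θ*₍5₎ = 141.05.
Upper: z₀ + z₂ = 2.060; 1 − a(z₀+z₂) = 1.1154; argument = 1.9469 → 1.95; α₂ = 0.9744; rank = 195; θ*₍195₎ = 169.18.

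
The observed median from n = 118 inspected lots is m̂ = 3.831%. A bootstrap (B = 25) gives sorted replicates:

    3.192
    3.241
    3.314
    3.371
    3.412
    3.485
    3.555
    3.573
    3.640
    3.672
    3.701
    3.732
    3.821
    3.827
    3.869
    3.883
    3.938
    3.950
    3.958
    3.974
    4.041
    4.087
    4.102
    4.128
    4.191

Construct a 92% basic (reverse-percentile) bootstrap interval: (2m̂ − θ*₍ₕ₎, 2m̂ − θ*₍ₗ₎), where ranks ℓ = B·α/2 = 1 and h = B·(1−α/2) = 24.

(3.534, 4.470)

Percentile endpoints at ranks 1 and 24: θ*₍1₎ = 3.192, θ*₍24₎ = 4.128.
Basic interval reflects these around m̂:
  lower = 2 × 3.831 − 4.128 = 3.534
  upper = 2 × 3.831 − 3.192 = 4.470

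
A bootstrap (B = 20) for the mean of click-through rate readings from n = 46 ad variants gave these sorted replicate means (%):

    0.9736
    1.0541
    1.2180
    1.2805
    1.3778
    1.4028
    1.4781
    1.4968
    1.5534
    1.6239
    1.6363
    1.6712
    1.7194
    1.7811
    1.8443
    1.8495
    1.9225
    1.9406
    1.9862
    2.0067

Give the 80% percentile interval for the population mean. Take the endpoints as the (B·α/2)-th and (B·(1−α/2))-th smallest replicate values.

(1.0541, 1.9406)

α = 0.20; lower rank = 20 × 0.100 = 2; upper rank = 20 × 0.900 = 18.
The 2nd smallest replicate is 1.0541; the 18th is 1.9406.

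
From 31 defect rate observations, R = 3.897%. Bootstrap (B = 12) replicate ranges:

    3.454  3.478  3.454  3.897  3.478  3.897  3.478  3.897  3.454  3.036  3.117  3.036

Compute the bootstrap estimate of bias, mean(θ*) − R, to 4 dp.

bias = −0.4240

mean(θ*) = (3.454 + 3.478 + 3.454 + 3.897 + 3.478 + 3.897 + 3.478 + 3.897 + 3.454 + 3.036 + 3.117 + 3.036) / 12 = 3.47300
bias = 3.47300 − 3.897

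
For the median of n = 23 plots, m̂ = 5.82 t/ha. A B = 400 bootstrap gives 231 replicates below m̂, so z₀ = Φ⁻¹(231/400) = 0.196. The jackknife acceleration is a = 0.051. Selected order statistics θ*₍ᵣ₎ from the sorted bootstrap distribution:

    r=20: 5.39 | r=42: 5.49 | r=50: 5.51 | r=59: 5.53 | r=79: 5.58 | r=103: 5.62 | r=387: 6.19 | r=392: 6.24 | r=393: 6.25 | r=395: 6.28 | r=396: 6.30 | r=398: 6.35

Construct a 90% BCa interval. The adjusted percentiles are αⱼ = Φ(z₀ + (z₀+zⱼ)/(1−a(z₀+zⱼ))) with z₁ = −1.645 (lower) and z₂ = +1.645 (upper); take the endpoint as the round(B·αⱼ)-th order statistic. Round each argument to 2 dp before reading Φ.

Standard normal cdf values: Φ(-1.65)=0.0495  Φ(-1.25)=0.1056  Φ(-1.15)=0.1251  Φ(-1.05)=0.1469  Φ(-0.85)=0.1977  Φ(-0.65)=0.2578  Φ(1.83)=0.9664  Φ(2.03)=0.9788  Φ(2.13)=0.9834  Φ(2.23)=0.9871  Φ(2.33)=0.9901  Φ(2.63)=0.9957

(5.51, 6.28)

Lower: z₀ + z₁ = 0.196 + (-1.645) = -1.449; 1 − a(z₀+z₁) = 1 − (0.051)(-1.449) = 1.0739; argument = 0.196 + (-1.449)/1.0739 = -1.1533 → -1.15.
α₁ = Φ(-1.15) = 0.1251; rank = round(400 × 0.1251) = 50; θ*₍50₎ = 5.51.
Upper: z₀ + z₂ = 1.841; 1 − a(z₀+z₂) = 0.9061; argument = 2.2278 → 2.23; α₂ = 0.9871; rank = 395; θ*₍395₎ = 6.28.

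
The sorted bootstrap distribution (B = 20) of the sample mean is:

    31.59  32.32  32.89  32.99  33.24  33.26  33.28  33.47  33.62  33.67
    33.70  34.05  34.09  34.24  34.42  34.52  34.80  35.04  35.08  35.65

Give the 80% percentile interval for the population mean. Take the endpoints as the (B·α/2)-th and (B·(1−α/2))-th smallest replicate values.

(32.32, 35.04)

α = 0.20; lower rank = 20 × 0.100 = 2; upper rank = 20 × 0.900 = 18.
The 2nd smallest replicate is 32.32; the 18th is 35.04.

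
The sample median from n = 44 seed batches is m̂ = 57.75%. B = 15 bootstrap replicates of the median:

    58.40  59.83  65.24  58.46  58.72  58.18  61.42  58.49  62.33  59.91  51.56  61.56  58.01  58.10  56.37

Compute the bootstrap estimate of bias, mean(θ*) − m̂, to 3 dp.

bias = +1.355

mean(θ*) = (58.40 + 59.83 + 65.24 + 58.46 + 58.72 + 58.18 + 61.42 + 58.49 + 62.33 + 59.91 + 51.56 + 61.56 + 58.01 + 58.10 + 56.37) / 15 = 59.1053
bias = 59.1053 − 57.75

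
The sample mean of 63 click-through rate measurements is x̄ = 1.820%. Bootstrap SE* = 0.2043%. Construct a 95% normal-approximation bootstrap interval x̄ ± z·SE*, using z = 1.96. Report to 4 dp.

(1.4196, 2.2204)

Margin = 1.96 × 0.2043 = 0.40043
Interval: 1.820 ± 0.40043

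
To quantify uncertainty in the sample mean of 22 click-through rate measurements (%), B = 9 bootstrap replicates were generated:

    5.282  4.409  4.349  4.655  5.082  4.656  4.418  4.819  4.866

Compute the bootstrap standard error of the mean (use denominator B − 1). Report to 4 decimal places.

Bootstrap SE is the standard deviation of the 9 replicate means.
Mean of replicates: (5.282 + 4.409 + 4.349 + 4.655 + 5.082 + 4.656 + 4.418 + 4.819 + 4.866) / 9 = 42.53600 / 9 = 4.72622
Sum of squared deviations: (+0.55578)² + (−0.31722)² + (−0.37722)² + (−0.07122)² + (+0.35578)² + (−0.07022)² + (−0.30822)² + (+0.09278)² + (+0.13978)² = 0.81154
Variance = 0.81154 / 8 = 0.10144
SE* = √0.10144

SE* = 0.3185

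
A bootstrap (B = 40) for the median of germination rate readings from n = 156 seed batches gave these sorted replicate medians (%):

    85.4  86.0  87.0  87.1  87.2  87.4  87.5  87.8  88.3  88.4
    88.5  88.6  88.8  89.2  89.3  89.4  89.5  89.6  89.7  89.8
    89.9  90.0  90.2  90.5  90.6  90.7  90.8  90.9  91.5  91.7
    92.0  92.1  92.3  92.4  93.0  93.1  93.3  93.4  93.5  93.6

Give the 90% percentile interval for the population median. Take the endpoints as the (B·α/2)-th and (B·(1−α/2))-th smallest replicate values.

α = 0.10; lower rank = 40 × 0.050 = 2; upper rank = 40 × 0.950 = 38.
The 2nd smallest replicate is 86.0; the 38th is 93.4.

(86.0, 93.4)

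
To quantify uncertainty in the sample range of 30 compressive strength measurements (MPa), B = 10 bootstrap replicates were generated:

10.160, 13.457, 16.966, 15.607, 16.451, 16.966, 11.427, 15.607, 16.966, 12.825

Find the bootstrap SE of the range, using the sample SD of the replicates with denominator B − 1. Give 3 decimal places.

SE* = 2.505

Bootstrap SE is the standard deviation of the 10 replicate ranges.
Mean of replicates: (10.160 + 13.457 + 16.966 + 15.607 + 16.451 + 16.966 + 11.427 + 15.607 + 16.966 + 12.825) / 10 = 146.4320 / 10 = 14.6432
Sum of squared deviations: (−4.4832)² + (−1.1862)² + (+2.3228)² + (+0.9638)² + (+1.8078)² + (+2.3228)² + (−3.2162)² + (+0.9638)² + (+2.3228)² + (−1.8182)² = 56.4681
Variance = 56.4681 / 9 = 6.2742
SE* = √6.2742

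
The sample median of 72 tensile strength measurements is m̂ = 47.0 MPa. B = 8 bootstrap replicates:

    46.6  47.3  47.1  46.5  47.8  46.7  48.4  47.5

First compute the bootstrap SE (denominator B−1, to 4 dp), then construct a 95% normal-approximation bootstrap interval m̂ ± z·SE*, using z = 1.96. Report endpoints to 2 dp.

(45.72, 48.28)

Mean of replicates = 47.2375; sum of squared deviations = 2.9987; SE* = √(2.9987/7) = 0.6545
Margin = 1.96 × 0.6545 = 1.283
Interval: 47.0 ± 1.283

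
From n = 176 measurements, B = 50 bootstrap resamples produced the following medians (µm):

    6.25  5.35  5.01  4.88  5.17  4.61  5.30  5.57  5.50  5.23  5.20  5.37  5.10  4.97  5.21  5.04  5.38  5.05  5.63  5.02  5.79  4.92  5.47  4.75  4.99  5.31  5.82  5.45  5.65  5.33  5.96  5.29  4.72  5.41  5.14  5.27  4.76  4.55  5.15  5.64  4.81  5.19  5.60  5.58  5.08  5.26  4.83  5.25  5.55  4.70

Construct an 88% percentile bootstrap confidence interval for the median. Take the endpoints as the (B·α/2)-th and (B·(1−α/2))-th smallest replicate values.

Sorted replicates: 4.55, 4.61, 4.70, 4.72, 4.75, 4.76, 4.81, 4.83, 4.88, 4.92, 4.97, 4.99, 5.01, 5.02, 5.04, 5.05, 5.08, 5.10, 5.14, 5.15, 5.17, 5.19, 5.20, 5.21, 5.23, 5.25, 5.26, 5.27, 5.29, 5.30, 5.31, 5.33, 5.35, 5.37, 5.38, 5.41, 5.45, 5.47, 5.50, 5.55, 5.57, 5.58, 5.60, 5.63, 5.64, 5.65, 5.79, 5.82, 5.96, 6.25
α = 0.12; lower rank = 50 × 0.060 = 3; upper rank = 50 × 0.940 = 47.
The 3rd smallest replicate is 4.70; the 47th is 5.79.

(4.70, 5.79)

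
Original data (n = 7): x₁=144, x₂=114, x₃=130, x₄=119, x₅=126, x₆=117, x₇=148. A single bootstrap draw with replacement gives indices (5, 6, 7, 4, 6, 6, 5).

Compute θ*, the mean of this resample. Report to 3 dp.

Resample values: 126, 117, 148, 119, 117, 117, 126.
Mean = (126 + 117 + 148 + 119 + 117 + 117 + 126) / 7 = 870.0 / 7 = 124.286

θ* = 124.286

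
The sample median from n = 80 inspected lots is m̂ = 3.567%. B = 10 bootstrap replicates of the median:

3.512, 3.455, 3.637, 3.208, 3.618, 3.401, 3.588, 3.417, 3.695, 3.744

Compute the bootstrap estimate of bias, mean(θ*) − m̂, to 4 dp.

mean(θ*) = (3.512 + 3.455 + 3.637 + 3.208 + 3.618 + 3.401 + 3.588 + 3.417 + 3.695 + 3.744) / 10 = 3.52750
bias = 3.52750 − 3.567

bias = −0.0395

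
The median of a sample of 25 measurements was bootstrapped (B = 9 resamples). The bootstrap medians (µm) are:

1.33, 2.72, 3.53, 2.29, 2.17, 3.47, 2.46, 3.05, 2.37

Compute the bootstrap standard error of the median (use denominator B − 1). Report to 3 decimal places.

SE* = 0.690

Bootstrap SE is the standard deviation of the 9 replicate medians.
Mean of replicates: (1.33 + 2.72 + 3.53 + 2.29 + 2.17 + 3.47 + 2.46 + 3.05 + 2.37) / 9 = 23.3900 / 9 = 2.5989
Sum of squared deviations: (−1.2689)² + (+0.1211)² + (+0.9311)² + (−0.3089)² + (−0.4289)² + (+0.8711)² + (−0.1389)² + (+0.4511)² + (−0.2289)² = 3.8051
Variance = 3.8051 / 8 = 0.4756
SE* = √0.4756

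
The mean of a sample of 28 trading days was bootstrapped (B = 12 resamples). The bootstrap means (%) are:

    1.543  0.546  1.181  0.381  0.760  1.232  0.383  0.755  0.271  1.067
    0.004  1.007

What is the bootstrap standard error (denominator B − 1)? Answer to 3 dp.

SE* = 0.458

Bootstrap SE is the standard deviation of the 12 replicate means.
Mean of replicates: (1.543 + 0.546 + 1.181 + 0.381 + 0.760 + 1.232 + 0.383 + 0.755 + 0.271 + 1.067 + 0.004 + 1.007) / 12 = 9.1300 / 12 = 0.7608
Sum of squared deviations: (+0.7822)² + (−0.2148)² + (+0.4202)² + (−0.3798)² + (−0.0008)² + (+0.4712)² + (−0.3778)² + (−0.0058)² + (−0.4898)² + (+0.3062)² + (−0.7568)² + (+0.2462)² = 2.3106
Variance = 2.3106 / 11 = 0.2101
SE* = √0.2101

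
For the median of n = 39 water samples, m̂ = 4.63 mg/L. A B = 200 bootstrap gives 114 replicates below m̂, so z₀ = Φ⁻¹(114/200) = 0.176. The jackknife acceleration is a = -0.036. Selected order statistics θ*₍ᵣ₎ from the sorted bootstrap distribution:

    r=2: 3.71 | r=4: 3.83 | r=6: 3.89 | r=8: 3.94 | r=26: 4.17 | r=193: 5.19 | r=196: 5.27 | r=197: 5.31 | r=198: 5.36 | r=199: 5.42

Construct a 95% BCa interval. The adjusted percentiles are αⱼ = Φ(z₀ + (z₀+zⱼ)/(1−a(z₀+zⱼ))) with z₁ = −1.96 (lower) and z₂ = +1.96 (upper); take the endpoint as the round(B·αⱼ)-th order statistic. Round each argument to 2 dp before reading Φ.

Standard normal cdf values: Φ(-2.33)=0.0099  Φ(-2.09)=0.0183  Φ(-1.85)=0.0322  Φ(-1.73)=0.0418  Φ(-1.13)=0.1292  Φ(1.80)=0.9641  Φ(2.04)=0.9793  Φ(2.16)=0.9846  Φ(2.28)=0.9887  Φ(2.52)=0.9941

(3.94, 5.31)

Lower: z₀ + z₁ = 0.176 + (-1.960) = -1.784; 1 − a(z₀+z₁) = 1 − (-0.036)(-1.784) = 0.9358; argument = 0.176 + (-1.784)/0.9358 = -1.7304 → -1.73.
α₁ = Φ(-1.73) = 0.0418; rank = round(200 × 0.0418) = 8; θ*₍8₎ = 3.94.
Upper: z₀ + z₂ = 2.136; 1 − a(z₀+z₂) = 1.0769; argument = 2.1595 → 2.16; α₂ = 0.9846; rank = 197; θ*₍197₎ = 5.31.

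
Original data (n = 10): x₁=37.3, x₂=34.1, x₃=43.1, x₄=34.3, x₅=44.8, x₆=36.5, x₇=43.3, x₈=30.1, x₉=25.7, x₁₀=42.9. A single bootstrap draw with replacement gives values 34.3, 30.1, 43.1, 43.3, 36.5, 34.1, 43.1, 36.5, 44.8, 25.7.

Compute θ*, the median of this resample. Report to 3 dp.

Sorted: 25.7, 30.1, 34.1, 34.3, 36.5, 36.5, 43.1, 43.1, 43.3, 44.8
Median = average of the two middle values = 36.500

θ* = 36.500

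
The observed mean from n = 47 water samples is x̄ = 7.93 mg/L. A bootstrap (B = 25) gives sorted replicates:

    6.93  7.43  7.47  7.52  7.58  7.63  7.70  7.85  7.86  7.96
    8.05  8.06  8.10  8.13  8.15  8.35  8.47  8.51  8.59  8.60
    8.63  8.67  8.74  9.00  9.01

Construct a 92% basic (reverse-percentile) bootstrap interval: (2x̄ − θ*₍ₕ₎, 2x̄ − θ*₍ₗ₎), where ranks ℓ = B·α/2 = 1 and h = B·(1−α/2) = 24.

Percentile endpoints at ranks 1 and 24: θ*₍1₎ = 6.93, θ*₍24₎ = 9.00.
Basic interval reflects these around x̄:
  lower = 2 × 7.93 − 9.00 = 6.86
  upper = 2 × 7.93 − 6.93 = 8.93

(6.86, 8.93)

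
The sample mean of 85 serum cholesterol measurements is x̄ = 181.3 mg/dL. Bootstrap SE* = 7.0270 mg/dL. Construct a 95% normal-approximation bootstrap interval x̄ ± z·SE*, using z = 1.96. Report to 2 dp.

Margin = 1.96 × 7.0270 = 13.773
Interval: 181.3 ± 13.773

(167.53, 195.07)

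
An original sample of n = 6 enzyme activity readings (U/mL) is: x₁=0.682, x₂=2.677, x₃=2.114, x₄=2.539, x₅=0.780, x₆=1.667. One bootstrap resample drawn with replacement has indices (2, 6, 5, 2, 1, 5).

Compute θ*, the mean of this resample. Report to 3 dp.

θ* = 1.544

Resample values: 2.677, 1.667, 0.780, 2.677, 0.682, 0.780.
Mean = (2.677 + 1.667 + 0.780 + 2.677 + 0.682 + 0.780) / 6 = 9.2630 / 6 = 1.544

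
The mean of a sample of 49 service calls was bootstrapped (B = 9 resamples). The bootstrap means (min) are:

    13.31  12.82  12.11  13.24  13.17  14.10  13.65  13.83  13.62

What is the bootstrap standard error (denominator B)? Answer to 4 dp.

SE* = 0.5588

Bootstrap SE is the standard deviation of the 9 replicate means.
Mean of replicates: (13.31 + 12.82 + 12.11 + 13.24 + 13.17 + 14.10 + 13.65 + 13.83 + 13.62) / 9 = 119.85000 / 9 = 13.31667
Sum of squared deviations: (−0.00667)² + (−0.49667)² + (−1.20667)² + (−0.07667)² + (−0.14667)² + (+0.78333)² + (+0.33333)² + (+0.51333)² + (+0.30333)² = 2.81040
Variance = 2.81040 / 9 = 0.31227
SE* = √0.31227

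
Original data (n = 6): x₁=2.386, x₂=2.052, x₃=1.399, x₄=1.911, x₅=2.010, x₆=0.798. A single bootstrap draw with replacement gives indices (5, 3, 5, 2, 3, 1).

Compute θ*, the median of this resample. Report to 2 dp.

θ* = 2.01

Resample values: 2.010, 1.399, 2.010, 2.052, 1.399, 2.386.
Sorted: 1.399, 1.399, 2.010, 2.010, 2.052, 2.386
Median = average of the two middle values = 2.01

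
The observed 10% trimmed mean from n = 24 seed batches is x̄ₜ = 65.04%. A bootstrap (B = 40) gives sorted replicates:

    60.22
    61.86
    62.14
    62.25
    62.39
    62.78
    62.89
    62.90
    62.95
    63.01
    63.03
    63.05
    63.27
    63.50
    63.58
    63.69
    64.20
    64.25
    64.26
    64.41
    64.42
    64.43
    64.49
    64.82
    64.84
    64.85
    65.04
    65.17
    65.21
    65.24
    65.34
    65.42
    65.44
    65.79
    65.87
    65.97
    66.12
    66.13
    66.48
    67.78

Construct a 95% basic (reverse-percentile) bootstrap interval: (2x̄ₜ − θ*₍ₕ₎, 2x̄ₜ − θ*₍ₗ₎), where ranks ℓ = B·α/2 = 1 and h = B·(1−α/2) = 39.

(63.60, 69.86)

Percentile endpoints at ranks 1 and 39: θ*₍1₎ = 60.22, θ*₍39₎ = 66.48.
Basic interval reflects these around x̄ₜ:
  lower = 2 × 65.04 − 66.48 = 63.60
  upper = 2 × 65.04 − 60.22 = 69.86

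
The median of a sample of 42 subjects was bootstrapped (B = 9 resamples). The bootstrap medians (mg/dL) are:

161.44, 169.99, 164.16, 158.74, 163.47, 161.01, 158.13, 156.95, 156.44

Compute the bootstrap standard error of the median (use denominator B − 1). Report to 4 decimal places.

SE* = 4.2931

Bootstrap SE is the standard deviation of the 9 replicate medians.
Mean of replicates: (161.44 + 169.99 + 164.16 + 158.74 + 163.47 + 161.01 + 158.13 + 156.95 + 156.44) / 9 = 1450.33000 / 9 = 161.14778
Sum of squared deviations: (+0.29222)² + (+8.84222)² + (+3.01222)² + (−2.40778)² + (+2.32222)² + (−0.13778)² + (−3.01778)² + (−4.19778)² + (−4.70778)² = 147.44436
Variance = 147.44436 / 8 = 18.43054
SE* = √18.43054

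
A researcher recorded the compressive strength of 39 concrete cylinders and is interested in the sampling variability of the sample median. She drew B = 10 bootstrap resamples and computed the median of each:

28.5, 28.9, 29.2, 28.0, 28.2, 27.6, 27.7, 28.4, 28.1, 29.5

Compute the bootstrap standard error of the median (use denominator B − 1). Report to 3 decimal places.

Bootstrap SE is the standard deviation of the 10 replicate medians.
Mean of replicates: (28.5 + 28.9 + 29.2 + 28.0 + 28.2 + 27.6 + 27.7 + 28.4 + 28.1 + 29.5) / 10 = 284.1000 / 10 = 28.4100
Sum of squared deviations: (+0.0900)² + (+0.4900)² + (+0.7900)² + (−0.4100)² + (−0.2100)² + (−0.8100)² + (−0.7100)² + (−0.0100)² + (−0.3100)² + (+1.0900)² = 3.5290
Variance = 3.5290 / 9 = 0.3921
SE* = √0.3921

SE* = 0.626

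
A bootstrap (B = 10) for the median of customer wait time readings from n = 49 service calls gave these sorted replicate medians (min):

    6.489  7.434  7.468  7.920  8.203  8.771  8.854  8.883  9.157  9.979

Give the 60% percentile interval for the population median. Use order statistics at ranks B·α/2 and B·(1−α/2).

α = 0.40; lower rank = 10 × 0.200 = 2; upper rank = 10 × 0.800 = 8.
The 2nd smallest replicate is 7.434; the 8th is 8.883.

(7.434, 8.883)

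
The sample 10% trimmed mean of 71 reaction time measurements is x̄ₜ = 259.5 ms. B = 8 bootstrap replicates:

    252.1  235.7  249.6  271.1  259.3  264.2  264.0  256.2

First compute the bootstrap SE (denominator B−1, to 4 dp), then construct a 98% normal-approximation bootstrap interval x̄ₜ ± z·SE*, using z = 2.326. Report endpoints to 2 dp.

Mean of replicates = 256.5250; sum of squared deviations = 836.2350; SE* = √(836.2350/7) = 10.9299
Margin = 2.326 × 10.9299 = 25.423
Interval: 259.5 ± 25.423

(234.08, 284.92)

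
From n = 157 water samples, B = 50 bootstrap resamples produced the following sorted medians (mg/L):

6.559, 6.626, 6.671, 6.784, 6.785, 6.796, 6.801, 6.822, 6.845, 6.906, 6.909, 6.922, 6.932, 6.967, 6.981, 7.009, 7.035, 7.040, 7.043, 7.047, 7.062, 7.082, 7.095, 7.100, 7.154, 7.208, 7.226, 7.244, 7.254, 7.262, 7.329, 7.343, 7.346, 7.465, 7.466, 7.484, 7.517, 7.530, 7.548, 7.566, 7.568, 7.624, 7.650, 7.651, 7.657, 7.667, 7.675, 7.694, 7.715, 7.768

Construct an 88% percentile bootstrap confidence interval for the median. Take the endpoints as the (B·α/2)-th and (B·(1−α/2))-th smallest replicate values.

(6.671, 7.675)

α = 0.12; lower rank = 50 × 0.060 = 3; upper rank = 50 × 0.940 = 47.
The 3rd smallest replicate is 6.671; the 47th is 7.675.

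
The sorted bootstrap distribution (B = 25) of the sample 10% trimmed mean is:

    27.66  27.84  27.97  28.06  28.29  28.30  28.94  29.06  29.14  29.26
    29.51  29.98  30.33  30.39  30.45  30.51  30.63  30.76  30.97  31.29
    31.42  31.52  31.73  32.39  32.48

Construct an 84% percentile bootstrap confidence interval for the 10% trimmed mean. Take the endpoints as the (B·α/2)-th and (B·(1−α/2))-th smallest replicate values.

α = 0.16; lower rank = 25 × 0.080 = 2; upper rank = 25 × 0.920 = 23.
The 2nd smallest replicate is 27.84; the 23rd is 31.73.

(27.84, 31.73)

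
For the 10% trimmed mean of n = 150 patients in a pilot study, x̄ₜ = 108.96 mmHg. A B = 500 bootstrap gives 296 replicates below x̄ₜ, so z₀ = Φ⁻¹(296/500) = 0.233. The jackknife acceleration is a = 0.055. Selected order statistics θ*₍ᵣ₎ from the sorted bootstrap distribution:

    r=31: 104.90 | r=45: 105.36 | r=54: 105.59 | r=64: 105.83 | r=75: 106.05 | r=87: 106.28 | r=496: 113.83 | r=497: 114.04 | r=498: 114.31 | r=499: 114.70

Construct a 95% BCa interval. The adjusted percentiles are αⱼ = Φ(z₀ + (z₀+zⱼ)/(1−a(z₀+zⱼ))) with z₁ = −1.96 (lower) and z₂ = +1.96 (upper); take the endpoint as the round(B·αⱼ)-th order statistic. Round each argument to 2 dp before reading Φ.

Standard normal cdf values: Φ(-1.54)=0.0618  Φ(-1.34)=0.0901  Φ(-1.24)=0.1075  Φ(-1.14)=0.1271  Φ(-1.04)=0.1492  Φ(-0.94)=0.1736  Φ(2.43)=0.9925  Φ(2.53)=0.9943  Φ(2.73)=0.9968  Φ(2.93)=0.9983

(105.36, 114.31)

Lower: z₀ + z₁ = 0.233 + (-1.960) = -1.727; 1 − a(z₀+z₁) = 1 − (0.055)(-1.727) = 1.0950; argument = 0.233 + (-1.727)/1.0950 = -1.3442 → -1.34.
α₁ = Φ(-1.34) = 0.0901; rank = round(500 × 0.0901) = 45; θ*₍45₎ = 105.36.
Upper: z₀ + z₂ = 2.193; 1 − a(z₀+z₂) = 0.8794; argument = 2.7268 → 2.73; α₂ = 0.9968; rank = 498; θ*₍498₎ = 114.31.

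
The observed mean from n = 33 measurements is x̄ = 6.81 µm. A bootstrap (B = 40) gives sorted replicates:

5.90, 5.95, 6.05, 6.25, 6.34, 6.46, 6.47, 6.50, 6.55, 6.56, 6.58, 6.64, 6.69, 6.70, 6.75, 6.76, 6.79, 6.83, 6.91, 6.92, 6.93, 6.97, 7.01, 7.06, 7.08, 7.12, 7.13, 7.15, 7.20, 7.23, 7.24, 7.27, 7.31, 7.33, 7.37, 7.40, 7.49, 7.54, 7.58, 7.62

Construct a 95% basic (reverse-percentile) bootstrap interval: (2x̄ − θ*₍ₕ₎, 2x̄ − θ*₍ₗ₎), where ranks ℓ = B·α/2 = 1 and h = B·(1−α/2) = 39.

Percentile endpoints at ranks 1 and 39: θ*₍1₎ = 5.90, θ*₍39₎ = 7.58.
Basic interval reflects these around x̄:
  lower = 2 × 6.81 − 7.58 = 6.04
  upper = 2 × 6.81 − 5.90 = 7.72

(6.04, 7.72)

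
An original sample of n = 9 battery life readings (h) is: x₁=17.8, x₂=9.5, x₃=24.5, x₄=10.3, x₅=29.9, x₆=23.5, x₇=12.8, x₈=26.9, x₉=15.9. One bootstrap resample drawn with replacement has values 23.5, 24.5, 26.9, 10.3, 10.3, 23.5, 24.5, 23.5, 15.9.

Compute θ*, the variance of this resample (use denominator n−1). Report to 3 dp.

θ* = 41.114

Mean = 20.3222; sum of squared deviations = 328.9156
s² = 328.9156 / 8 = 41.1144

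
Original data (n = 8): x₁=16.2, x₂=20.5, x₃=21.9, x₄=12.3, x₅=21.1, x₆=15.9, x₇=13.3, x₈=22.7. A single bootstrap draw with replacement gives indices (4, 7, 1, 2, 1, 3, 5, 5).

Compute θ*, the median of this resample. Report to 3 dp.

θ* = 18.350

Resample values: 12.3, 13.3, 16.2, 20.5, 16.2, 21.9, 21.1, 21.1.
Sorted: 12.3, 13.3, 16.2, 16.2, 20.5, 21.1, 21.1, 21.9
Median = average of the two middle values = 18.350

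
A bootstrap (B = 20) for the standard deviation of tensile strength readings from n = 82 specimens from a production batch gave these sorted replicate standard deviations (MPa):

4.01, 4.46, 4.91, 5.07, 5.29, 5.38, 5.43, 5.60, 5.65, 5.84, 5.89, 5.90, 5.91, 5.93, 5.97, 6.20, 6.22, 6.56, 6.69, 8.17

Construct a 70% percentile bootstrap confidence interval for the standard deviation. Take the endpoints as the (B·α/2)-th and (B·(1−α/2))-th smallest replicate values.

(4.91, 6.22)

α = 0.30; lower rank = 20 × 0.150 = 3; upper rank = 20 × 0.850 = 17.
The 3rd smallest replicate is 4.91; the 17th is 6.22.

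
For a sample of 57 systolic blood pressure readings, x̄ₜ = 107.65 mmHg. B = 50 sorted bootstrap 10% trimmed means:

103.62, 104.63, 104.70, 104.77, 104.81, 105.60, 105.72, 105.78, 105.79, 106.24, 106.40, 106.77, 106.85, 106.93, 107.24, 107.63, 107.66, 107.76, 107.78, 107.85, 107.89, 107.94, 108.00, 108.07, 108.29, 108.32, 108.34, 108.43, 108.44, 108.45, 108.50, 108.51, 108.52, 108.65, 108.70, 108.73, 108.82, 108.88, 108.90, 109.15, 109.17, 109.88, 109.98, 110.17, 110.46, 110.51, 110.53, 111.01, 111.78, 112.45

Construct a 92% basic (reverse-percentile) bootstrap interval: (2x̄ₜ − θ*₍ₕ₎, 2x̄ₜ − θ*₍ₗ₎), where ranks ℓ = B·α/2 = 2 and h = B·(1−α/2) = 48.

Percentile endpoints at ranks 2 and 48: θ*₍2₎ = 104.63, θ*₍48₎ = 111.01.
Basic interval reflects these around x̄ₜ:
  lower = 2 × 107.65 − 111.01 = 104.29
  upper = 2 × 107.65 − 104.63 = 110.67

(104.29, 110.67)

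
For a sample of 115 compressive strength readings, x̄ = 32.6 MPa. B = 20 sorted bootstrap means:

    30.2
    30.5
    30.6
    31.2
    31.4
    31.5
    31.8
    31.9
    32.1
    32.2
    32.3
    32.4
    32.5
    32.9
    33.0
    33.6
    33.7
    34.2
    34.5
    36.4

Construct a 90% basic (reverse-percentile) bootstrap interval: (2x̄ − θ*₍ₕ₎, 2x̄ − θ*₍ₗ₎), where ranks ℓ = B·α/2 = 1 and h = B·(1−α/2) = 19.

(30.7, 35.0)

Percentile endpoints at ranks 1 and 19: θ*₍1₎ = 30.2, θ*₍19₎ = 34.5.
Basic interval reflects these around x̄:
  lower = 2 × 32.6 − 34.5 = 30.7
  upper = 2 × 32.6 − 30.2 = 35.0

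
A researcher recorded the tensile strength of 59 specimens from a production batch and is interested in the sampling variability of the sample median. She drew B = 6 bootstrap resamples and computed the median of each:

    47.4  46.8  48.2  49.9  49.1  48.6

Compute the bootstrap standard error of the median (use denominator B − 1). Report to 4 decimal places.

SE* = 1.1272

Bootstrap SE is the standard deviation of the 6 replicate medians.
Mean of replicates: (47.4 + 46.8 + 48.2 + 49.9 + 49.1 + 48.6) / 6 = 290.00000 / 6 = 48.33333
Sum of squared deviations: (−0.93333)² + (−1.53333)² + (−0.13333)² + (+1.56667)² + (+0.76667)² + (+0.26667)² = 6.35333
Variance = 6.35333 / 5 = 1.27067
SE* = √1.27067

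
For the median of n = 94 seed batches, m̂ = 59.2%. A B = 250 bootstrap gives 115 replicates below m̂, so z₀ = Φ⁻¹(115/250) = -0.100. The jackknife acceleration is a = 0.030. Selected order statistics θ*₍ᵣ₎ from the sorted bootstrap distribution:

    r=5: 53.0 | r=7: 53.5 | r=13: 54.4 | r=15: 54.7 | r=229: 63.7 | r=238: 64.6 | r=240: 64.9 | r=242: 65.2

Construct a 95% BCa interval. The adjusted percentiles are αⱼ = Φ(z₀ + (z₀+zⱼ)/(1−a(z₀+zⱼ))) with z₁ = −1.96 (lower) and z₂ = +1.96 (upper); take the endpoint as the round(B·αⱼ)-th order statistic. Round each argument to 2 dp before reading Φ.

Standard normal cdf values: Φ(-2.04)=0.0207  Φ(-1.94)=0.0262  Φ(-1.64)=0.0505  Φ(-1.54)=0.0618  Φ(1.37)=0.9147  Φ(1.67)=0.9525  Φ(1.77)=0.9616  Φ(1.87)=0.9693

(53.0, 65.2)

Lower: z₀ + z₁ = -0.100 + (-1.960) = -2.060; 1 − a(z₀+z₁) = 1 − (0.030)(-2.060) = 1.0618; argument = -0.100 + (-2.060)/1.0618 = -2.0401 → -2.04.
α₁ = Φ(-2.04) = 0.0207; rank = round(250 × 0.0207) = 5; θ*₍5₎ = 53.0.
Upper: z₀ + z₂ = 1.860; 1 − a(z₀+z₂) = 0.9442; argument = 1.8699 → 1.87; α₂ = 0.9693; rank = 242; θ*₍242₎ = 65.2.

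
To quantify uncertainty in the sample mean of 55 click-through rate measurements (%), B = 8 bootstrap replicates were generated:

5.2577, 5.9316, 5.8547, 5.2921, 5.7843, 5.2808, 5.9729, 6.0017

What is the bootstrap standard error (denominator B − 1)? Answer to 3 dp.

SE* = 0.334

Bootstrap SE is the standard deviation of the 8 replicate means.
Mean of replicates: (5.2577 + 5.9316 + 5.8547 + 5.2921 + 5.7843 + 5.2808 + 5.9729 + 6.0017) / 8 = 45.37580 / 8 = 5.67197
Sum of squared deviations: (−0.41427)² + (+0.25963)² + (+0.18273)² + (−0.37988)² + (+0.11233)² + (−0.39117)² + (+0.30093)² + (+0.32972)² = 0.78163
Variance = 0.78163 / 7 = 0.11166
SE* = √0.11166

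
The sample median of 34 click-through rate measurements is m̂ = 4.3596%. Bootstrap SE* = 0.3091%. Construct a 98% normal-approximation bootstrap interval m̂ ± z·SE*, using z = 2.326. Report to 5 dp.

Margin = 2.326 × 0.3091 = 0.718967
Interval: 4.3596 ± 0.718967

(3.64063, 5.07857)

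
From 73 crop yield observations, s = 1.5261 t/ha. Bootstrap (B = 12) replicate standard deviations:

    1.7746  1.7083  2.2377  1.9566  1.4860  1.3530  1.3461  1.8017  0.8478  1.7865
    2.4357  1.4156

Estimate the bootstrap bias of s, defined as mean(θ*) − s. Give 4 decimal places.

mean(θ*) = (1.7746 + 1.7083 + 2.2377 + 1.9566 + 1.4860 + 1.3530 + 1.3461 + 1.8017 + 0.8478 + 1.7865 + 2.4357 + 1.4156) / 12 = 1.67913
bias = 1.67913 − 1.5261

bias = +0.1530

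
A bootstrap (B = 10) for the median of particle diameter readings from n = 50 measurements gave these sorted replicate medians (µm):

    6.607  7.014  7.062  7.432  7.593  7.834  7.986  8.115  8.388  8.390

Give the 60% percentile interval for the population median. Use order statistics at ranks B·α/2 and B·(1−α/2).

(7.014, 8.115)

α = 0.40; lower rank = 10 × 0.200 = 2; upper rank = 10 × 0.800 = 8.
The 2nd smallest replicate is 7.014; the 8th is 8.115.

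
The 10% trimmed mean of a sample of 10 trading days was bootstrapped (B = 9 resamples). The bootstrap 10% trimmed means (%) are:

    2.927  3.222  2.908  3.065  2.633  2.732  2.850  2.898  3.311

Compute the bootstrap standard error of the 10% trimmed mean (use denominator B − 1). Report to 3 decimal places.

SE* = 0.218

Bootstrap SE is the standard deviation of the 9 replicate 10% trimmed means.
Mean of replicates: (2.927 + 3.222 + 2.908 + 3.065 + 2.633 + 2.732 + 2.850 + 2.898 + 3.311) / 9 = 26.5460 / 9 = 2.9496
Sum of squared deviations: (−0.0226)² + (+0.2724)² + (−0.0416)² + (+0.1154)² + (−0.3166)² + (−0.2176)² + (−0.0996)² + (−0.0516)² + (+0.3614)² = 0.3805
Variance = 0.3805 / 8 = 0.0476
SE* = √0.0476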